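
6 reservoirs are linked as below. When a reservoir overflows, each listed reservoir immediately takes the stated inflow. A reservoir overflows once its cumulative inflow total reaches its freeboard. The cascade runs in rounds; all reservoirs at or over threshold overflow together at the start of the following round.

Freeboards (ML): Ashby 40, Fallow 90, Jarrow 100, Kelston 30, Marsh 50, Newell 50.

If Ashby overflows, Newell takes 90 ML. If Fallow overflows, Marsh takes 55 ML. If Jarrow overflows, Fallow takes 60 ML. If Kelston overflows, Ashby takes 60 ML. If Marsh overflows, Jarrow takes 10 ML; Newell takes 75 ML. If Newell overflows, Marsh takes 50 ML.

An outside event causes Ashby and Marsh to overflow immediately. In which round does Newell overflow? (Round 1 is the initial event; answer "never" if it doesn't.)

Round 1 — Ashby, Marsh overflow (initial).
  Jarrow: +10 → 10 < 100
  Newell: +90+75 → 165 ≥ 50
Round 2 — Newell overflows.
No further overflows.

2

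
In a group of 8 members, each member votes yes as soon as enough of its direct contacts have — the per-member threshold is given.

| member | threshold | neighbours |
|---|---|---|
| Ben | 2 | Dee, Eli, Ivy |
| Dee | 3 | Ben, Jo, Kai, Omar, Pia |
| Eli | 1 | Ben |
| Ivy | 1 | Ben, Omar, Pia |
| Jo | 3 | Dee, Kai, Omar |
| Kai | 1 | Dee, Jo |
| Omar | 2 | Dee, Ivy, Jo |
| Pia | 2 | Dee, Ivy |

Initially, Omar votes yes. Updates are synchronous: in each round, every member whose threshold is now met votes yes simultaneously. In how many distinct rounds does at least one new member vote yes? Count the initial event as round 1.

2

Round 1 — Omar votes yes (initial).
Round 2 — checking thresholds:
  Dee: 1 of 5 neighbours < 3, holds.
  Ivy: 1 of 3 neighbours ≥ 1, votes yes.
  Jo: 1 of 3 neighbours < 3, holds.
Round 3 — no new yes votes; cascade stops.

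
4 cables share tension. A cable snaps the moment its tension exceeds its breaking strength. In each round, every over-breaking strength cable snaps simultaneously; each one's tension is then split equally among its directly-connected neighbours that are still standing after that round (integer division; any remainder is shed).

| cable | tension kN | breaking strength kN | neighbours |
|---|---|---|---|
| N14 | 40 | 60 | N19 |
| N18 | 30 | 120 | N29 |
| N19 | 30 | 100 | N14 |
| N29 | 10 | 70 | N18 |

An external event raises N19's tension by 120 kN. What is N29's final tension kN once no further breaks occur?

Round 1 — N19 at 150 > 100. N19 snaps.
  N19 sheds 150 kN to N14: 150 each.
    N14: 40+150 = 190 > 60
Round 2 — N14 snaps.
  N14 sheds 190 kN: no online neighbours, lost.
No further breaks.

10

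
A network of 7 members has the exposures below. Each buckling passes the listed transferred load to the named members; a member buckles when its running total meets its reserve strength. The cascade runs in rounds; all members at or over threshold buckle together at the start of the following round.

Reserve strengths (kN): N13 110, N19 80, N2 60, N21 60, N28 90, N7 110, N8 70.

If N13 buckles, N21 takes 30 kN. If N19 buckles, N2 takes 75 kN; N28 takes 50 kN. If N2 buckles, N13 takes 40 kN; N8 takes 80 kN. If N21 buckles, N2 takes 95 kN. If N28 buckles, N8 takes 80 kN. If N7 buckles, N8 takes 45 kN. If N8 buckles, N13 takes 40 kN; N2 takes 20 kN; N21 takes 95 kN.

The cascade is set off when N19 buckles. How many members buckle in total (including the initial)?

4

Round 1 — N19 buckles (initial).
  N2: +75 → 75 ≥ 60
  N28: +50 → 50 < 90
Round 2 — N2 buckles.
  N13: +40 → 40 < 110
  N8: +80 → 80 ≥ 70
Round 3 — N8 buckles.
  N13: +40 → 80 < 110
  N21: +95 → 95 ≥ 60
Round 4 — N21 buckles.
No further bucklings.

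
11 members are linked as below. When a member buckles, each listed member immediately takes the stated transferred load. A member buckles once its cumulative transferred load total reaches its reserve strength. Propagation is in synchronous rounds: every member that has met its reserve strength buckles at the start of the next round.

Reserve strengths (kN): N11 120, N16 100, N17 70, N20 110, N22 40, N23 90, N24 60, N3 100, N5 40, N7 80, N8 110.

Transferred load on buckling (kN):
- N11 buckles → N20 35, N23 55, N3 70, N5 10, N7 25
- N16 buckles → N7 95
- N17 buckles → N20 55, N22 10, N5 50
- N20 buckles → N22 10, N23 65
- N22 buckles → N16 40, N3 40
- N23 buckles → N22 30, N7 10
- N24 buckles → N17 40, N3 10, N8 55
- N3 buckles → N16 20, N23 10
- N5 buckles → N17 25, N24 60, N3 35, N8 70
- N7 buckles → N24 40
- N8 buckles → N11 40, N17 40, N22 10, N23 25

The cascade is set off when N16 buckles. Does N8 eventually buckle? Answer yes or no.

Round 1 — N16 buckles (initial).
  N7: +95 → 95 ≥ 80
Round 2 — N7 buckles.
  N24: +40 → 40 < 60
No further bucklings.

no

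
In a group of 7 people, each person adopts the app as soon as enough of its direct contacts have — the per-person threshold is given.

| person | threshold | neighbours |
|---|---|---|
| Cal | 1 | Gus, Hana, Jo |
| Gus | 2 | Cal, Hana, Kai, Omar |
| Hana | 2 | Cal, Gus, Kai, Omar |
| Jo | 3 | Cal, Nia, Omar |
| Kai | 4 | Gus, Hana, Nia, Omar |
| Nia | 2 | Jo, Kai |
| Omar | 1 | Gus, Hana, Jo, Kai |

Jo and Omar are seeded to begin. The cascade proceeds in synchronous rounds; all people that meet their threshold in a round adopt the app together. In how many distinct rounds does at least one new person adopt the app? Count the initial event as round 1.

3

Round 1 — Jo, Omar adopt the app (initial).
Round 2 — checking thresholds:
  Cal: 1 of 3 neighbours ≥ 1, adopts the app.
  Gus: 1 of 4 neighbours < 2, not yet.
  Hana: 1 of 4 neighbours < 2, not yet.
  Kai: 1 of 4 neighbours < 4, not yet.
  Nia: 1 of 2 neighbours < 2, not yet.
Round 3 — checking thresholds:
  Gus: 2 of 4 neighbours ≥ 2, adopts the app.
  Hana: 2 of 4 neighbours ≥ 2, adopts the app.
  Kai: 1 of 4 neighbours < 4, not yet.
  Nia: 1 of 2 neighbours < 2, not yet.
Round 4 — no new adoptions; cascade stops.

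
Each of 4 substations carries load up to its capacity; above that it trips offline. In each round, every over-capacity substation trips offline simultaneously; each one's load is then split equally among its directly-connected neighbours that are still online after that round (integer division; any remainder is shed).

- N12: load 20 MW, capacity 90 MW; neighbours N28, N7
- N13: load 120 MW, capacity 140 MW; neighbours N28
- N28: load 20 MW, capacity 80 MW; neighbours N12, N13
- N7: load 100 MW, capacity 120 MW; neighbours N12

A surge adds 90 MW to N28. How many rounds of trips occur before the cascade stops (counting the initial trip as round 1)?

Round 1 — N28 at 110 > 80. N28 trips offline.
  N28 sheds 110 MW to N12, N13: 55 each.
    N12: 20+55 = 75 ≤ 90
    N13: 120+55 = 175 > 140
Round 2 — N13 trips offline.
  N13 sheds 175 MW: no online neighbours, lost.
No further trips.

2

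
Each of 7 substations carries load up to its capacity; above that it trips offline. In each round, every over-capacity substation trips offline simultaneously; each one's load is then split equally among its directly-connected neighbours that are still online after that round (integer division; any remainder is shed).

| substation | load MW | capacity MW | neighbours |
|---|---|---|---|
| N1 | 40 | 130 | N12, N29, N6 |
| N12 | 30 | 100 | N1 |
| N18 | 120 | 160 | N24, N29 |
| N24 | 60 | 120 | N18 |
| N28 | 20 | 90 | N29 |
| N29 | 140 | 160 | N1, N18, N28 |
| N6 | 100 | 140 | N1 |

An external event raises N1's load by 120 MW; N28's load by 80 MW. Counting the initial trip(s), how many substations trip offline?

6

Round 1 — N1 at 160 > 130; N28 at 100 > 90. N1, N28 trip offline.
  N1 sheds 160 MW to N12, N29, N6: 53 each (1 lost).
    N12: 30+53 = 83 ≤ 100
    N29: 140+53 = 193 > 160
    N6: 100+53 = 153 > 140
  N28 sheds 100 MW to N29: 100 each.
    N29: 193+100 = 293 > 160
Round 2 — N29, N6 trip offline.
  N29 sheds 293 MW to N18: 293 each.
    N18: 120+293 = 413 > 160
  N6 sheds 153 MW: no online neighbours, lost.
Round 3 — N18 trips offline.
  N18 sheds 413 MW to N24: 413 each.
    N24: 60+413 = 473 > 120
Round 4 — N24 trips offline.
  N24 sheds 473 MW: no online neighbours, lost.
No further trips.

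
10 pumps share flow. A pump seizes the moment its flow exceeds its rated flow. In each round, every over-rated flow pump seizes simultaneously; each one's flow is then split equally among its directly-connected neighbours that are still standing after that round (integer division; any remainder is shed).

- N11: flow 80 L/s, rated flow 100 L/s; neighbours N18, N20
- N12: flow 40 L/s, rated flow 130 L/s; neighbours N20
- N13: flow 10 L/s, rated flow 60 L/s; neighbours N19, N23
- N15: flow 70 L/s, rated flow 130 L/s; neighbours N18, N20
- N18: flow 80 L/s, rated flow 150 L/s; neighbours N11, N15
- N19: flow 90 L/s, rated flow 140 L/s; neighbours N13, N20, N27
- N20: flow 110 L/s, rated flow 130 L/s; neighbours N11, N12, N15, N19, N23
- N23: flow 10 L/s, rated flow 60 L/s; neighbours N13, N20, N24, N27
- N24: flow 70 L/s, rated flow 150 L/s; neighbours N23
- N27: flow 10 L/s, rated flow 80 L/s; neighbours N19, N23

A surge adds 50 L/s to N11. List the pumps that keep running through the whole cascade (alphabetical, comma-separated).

Round 1 — N11 at 130 > 100. N11 seizes.
  N11 sheds 130 L/s to N18, N20: 65 each.
    N18: 80+65 = 145 ≤ 150
    N20: 110+65 = 175 > 130
Round 2 — N20 seizes.
  N20 sheds 175 L/s to N12, N15, N19, N23: 43 each (3 lost).
    N12: 40+43 = 83 ≤ 130
    N15: 70+43 = 113 ≤ 130
    N19: 90+43 = 133 ≤ 140
    N23: 10+43 = 53 ≤ 60
No further seizures.

N12, N13, N15, N18, N19, N23, N24, N27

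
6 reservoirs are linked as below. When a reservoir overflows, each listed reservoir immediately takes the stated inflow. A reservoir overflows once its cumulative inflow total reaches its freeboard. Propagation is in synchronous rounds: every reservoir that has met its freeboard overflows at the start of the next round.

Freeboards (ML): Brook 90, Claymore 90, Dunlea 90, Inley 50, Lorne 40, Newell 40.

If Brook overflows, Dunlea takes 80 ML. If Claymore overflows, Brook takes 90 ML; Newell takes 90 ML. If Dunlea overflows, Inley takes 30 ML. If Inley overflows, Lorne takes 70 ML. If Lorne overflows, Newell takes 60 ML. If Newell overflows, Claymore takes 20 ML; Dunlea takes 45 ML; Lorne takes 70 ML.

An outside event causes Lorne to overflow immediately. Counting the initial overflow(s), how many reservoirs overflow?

Round 1 — Lorne overflows (initial).
  Newell: +60 → 60 ≥ 40
Round 2 — Newell overflows.
  Claymore: +20 → 20 < 90
  Dunlea: +45 → 45 < 90
No further overflows.

2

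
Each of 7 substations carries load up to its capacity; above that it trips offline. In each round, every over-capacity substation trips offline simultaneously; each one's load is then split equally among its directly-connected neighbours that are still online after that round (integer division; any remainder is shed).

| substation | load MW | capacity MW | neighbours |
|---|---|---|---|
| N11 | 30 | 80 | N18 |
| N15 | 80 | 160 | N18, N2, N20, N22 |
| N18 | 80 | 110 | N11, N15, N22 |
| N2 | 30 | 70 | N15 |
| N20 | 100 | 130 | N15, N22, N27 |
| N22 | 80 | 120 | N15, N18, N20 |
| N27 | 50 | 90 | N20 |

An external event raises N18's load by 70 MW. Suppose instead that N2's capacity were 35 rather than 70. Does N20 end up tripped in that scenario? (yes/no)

With N2's capacity at 35:
Round 1 — N18 at 150 > 110. N18 trips offline.
  N18 sheds 150 MW to N11, N15, N22: 50 each.
    N11: 30+50 = 80 ≤ 80
    N15: 80+50 = 130 ≤ 160
    N22: 80+50 = 130 > 120
Round 2 — N22 trips offline.
  N22 sheds 130 MW to N15, N20: 65 each.
    N15: 130+65 = 195 > 160
    N20: 100+65 = 165 > 130
Round 3 — N15, N20 trip offline.
  N15 sheds 195 MW to N2: 195 each.
    N2: 30+195 = 225 > 35
  N20 sheds 165 MW to N27: 165 each.
    N27: 50+165 = 215 > 90
Round 4 — N2, N27 trip offline.
  N2 sheds 225 MW: no online neighbours, lost.
  N27 sheds 215 MW: no online neighbours, lost.
No further trips.

yes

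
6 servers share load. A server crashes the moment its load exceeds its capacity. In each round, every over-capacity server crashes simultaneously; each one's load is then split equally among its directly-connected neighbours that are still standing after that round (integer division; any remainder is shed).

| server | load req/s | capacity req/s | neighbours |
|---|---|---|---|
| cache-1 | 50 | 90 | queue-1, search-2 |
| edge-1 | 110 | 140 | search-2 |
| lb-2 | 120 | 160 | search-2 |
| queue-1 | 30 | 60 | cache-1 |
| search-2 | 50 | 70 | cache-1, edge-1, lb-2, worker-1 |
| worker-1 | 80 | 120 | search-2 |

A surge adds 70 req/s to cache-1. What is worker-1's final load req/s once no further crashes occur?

116

Round 1 — cache-1 at 120 > 90. cache-1 crashes.
  cache-1 sheds 120 req/s to queue-1, search-2: 60 each.
    queue-1: 30+60 = 90 > 60
    search-2: 50+60 = 110 > 70
Round 2 — queue-1, search-2 crash.
  queue-1 sheds 90 req/s: no online neighbours, lost.
  search-2 sheds 110 req/s to edge-1, lb-2, worker-1: 36 each (2 lost).
    edge-1: 110+36 = 146 > 140
    lb-2: 120+36 = 156 ≤ 160
    worker-1: 80+36 = 116 ≤ 120
Round 3 — edge-1 crashes.
  edge-1 sheds 146 req/s: no online neighbours, lost.
No further crashes.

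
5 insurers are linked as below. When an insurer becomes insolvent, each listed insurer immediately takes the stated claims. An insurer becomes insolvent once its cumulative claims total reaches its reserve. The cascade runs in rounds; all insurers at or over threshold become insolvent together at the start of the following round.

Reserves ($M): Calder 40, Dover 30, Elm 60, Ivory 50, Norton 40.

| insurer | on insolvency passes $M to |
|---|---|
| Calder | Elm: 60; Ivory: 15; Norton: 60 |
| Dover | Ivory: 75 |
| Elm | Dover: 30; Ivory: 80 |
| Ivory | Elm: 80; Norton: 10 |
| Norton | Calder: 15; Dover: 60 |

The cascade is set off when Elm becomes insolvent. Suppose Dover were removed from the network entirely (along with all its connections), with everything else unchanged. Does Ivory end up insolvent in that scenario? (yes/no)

yes

With Dover removed:
Round 1 — Elm becomes insolvent (initial).
  Ivory: +80 → 80 ≥ 50
Round 2 — Ivory becomes insolvent.
  Norton: +10 → 10 < 40
No further insolvencies.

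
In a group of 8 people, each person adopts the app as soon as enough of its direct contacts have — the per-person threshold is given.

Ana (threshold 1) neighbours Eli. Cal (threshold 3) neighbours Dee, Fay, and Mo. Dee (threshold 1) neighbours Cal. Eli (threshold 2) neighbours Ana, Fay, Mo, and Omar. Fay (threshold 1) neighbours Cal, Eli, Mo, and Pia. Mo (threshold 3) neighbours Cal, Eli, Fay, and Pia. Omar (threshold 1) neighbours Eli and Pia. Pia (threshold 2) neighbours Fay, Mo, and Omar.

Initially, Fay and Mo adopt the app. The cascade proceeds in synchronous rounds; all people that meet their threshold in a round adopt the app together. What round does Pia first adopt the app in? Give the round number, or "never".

2

Round 1 — Fay, Mo adopt the app (initial).
Round 2 — checking thresholds:
  Cal: 2 of 3 neighbours < 3, not yet.
  Eli: 2 of 4 neighbours ≥ 2, adopts the app.
  Pia: 2 of 3 neighbours ≥ 2, adopts the app.
Round 3 — checking thresholds:
  Ana: 1 of 1 neighbours ≥ 1, adopts the app.
  Cal: 2 of 3 neighbours < 3, not yet.
  Omar: 2 of 2 neighbours ≥ 1, adopts the app.
Round 4 — no new adoptions; cascade stops.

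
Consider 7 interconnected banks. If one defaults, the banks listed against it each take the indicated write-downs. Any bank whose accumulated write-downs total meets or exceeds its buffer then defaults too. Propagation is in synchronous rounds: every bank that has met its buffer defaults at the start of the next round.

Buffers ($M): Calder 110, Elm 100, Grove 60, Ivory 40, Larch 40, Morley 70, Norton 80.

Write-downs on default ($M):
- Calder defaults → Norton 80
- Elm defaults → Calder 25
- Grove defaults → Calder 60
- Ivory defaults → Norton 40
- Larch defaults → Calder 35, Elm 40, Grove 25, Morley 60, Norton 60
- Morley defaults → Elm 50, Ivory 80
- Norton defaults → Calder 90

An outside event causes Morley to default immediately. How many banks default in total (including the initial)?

2

Round 1 — Morley defaults (initial).
  Elm: +50 → 50 < 100
  Ivory: +80 → 80 ≥ 40
Round 2 — Ivory defaults.
  Norton: +40 → 40 < 80
No further defaults.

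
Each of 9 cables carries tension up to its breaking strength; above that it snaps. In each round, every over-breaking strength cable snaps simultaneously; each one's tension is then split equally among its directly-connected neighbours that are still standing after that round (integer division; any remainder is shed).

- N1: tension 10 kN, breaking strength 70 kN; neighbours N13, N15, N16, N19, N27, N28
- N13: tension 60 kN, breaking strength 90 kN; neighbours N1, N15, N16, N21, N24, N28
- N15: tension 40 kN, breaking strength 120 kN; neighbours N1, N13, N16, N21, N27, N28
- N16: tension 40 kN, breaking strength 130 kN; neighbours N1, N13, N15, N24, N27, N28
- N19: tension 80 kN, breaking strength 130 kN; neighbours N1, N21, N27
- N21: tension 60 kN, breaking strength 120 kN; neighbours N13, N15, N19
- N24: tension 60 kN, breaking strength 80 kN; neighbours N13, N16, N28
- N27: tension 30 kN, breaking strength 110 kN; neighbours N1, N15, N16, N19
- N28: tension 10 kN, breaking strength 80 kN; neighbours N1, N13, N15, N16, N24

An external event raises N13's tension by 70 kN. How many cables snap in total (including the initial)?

Round 1 — N13 at 130 > 90. N13 snaps.
  N13 sheds 130 kN to N1, N15, N16, N21, N24, N28: 21 each (4 lost).
    N1: 10+21 = 31 ≤ 70
    N15: 40+21 = 61 ≤ 120
    N16: 40+21 = 61 ≤ 130
    N21: 60+21 = 81 ≤ 120
    N24: 60+21 = 81 > 80
    N28: 10+21 = 31 ≤ 80
Round 2 — N24 snaps.
  N24 sheds 81 kN to N16, N28: 40 each (1 lost).
    N16: 61+40 = 101 ≤ 130
    N28: 31+40 = 71 ≤ 80
No further breaks.

2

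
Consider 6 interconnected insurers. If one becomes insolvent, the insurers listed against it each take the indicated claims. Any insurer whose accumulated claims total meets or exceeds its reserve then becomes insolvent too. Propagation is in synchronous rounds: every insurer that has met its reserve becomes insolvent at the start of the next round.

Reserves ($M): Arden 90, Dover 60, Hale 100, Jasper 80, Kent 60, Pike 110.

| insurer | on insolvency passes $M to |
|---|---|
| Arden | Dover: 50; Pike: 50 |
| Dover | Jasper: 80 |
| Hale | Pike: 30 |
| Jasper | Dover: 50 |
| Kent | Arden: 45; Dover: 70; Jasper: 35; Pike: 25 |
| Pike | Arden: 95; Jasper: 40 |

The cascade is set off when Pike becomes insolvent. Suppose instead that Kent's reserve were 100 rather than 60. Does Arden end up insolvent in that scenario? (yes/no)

yes

With Kent's reserve at 100:
Round 1 — Pike becomes insolvent (initial).
  Arden: +95 → 95 ≥ 90
  Jasper: +40 → 40 < 80
Round 2 — Arden becomes insolvent.
  Dover: +50 → 50 < 60
No further insolvencies.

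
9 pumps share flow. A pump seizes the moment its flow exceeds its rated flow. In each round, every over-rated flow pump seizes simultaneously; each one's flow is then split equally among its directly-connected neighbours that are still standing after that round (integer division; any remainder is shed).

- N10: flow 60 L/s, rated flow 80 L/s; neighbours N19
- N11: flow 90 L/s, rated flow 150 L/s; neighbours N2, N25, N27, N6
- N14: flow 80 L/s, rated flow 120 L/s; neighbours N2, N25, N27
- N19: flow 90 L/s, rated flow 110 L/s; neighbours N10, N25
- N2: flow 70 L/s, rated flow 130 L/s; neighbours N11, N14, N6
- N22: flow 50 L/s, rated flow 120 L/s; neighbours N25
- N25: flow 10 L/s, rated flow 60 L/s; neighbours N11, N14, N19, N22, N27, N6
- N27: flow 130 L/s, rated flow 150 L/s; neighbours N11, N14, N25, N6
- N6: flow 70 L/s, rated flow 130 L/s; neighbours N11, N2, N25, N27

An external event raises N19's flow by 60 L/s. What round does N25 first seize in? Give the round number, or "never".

2

Round 1 — N19 at 150 > 110. N19 seizes.
  N19 sheds 150 L/s to N10, N25: 75 each.
    N10: 60+75 = 135 > 80
    N25: 10+75 = 85 > 60
Round 2 — N10, N25 seize.
  N10 sheds 135 L/s: no online neighbours, lost.
  N25 sheds 85 L/s to N11, N14, N22, N27, N6: 17 each.
    N11: 90+17 = 107 ≤ 150
    N14: 80+17 = 97 ≤ 120
    N22: 50+17 = 67 ≤ 120
    N27: 130+17 = 147 ≤ 150
    N6: 70+17 = 87 ≤ 130
No further seizures.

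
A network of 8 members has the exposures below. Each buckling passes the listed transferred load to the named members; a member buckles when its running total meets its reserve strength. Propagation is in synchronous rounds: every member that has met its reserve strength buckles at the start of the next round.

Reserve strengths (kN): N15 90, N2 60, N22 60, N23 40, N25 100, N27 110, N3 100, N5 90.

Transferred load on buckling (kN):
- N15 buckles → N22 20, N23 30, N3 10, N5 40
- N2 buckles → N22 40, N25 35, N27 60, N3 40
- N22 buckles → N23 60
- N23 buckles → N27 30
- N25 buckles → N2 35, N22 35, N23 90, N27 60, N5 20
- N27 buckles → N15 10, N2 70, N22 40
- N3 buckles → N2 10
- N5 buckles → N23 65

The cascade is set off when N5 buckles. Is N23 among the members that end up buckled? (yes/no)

yes

Round 1 — N5 buckles (initial).
  N23: +65 → 65 ≥ 40
Round 2 — N23 buckles.
  N27: +30 → 30 < 110
No further bucklings.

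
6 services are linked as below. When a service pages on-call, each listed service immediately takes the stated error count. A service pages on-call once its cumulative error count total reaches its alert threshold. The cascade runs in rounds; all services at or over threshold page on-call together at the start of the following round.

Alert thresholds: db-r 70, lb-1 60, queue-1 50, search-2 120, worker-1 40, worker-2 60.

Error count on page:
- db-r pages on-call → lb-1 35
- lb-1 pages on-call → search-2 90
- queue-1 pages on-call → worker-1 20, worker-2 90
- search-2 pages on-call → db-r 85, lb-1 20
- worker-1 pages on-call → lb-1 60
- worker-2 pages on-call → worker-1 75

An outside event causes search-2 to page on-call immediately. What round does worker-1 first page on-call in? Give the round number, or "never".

Round 1 — search-2 pages on-call (initial).
  db-r: +85 → 85 ≥ 70
  lb-1: +20 → 20 < 60
Round 2 — db-r pages on-call.
  lb-1: +35 → 55 < 60
No further pages.

never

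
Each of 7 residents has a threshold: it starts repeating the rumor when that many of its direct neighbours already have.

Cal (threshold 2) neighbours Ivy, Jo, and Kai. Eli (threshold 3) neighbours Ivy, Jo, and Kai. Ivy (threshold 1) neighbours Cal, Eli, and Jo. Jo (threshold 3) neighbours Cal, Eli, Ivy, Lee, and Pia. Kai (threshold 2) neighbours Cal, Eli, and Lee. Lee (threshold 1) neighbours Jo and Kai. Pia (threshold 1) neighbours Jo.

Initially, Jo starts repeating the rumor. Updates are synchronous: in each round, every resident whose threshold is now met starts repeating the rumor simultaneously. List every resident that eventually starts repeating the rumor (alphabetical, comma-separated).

Cal, Eli, Ivy, Jo, Kai, Lee, Pia

Round 1 — Jo starts repeating the rumor (initial).
Round 2 — checking thresholds:
  Cal: 1 of 3 neighbours < 2, below threshold.
  Eli: 1 of 3 neighbours < 3, below threshold.
  Ivy: 1 of 3 neighbours ≥ 1, starts repeating the rumor.
  Lee: 1 of 2 neighbours ≥ 1, starts repeating the rumor.
  Pia: 1 of 1 neighbours ≥ 1, starts repeating the rumor.
Round 3 — checking thresholds:
  Cal: 2 of 3 neighbours ≥ 2, starts repeating the rumor.
  Eli: 2 of 3 neighbours < 3, below threshold.
  Kai: 1 of 3 neighbours < 2, below threshold.
Round 4 — checking thresholds:
  Eli: 2 of 3 neighbours < 3, below threshold.
  Kai: 2 of 3 neighbours ≥ 2, starts repeating the rumor.
Round 5 — checking thresholds:
  Eli: 3 of 3 neighbours ≥ 3, starts repeating the rumor.
Round 6 — no new spreads; cascade stops.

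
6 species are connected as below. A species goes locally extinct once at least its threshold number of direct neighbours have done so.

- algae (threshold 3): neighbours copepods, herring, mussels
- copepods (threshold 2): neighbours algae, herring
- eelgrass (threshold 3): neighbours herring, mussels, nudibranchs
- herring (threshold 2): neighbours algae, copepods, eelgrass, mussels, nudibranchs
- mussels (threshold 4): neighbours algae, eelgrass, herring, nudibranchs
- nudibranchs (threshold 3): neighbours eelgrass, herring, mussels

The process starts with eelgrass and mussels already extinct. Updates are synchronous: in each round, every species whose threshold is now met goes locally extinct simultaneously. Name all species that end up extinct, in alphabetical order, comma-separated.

Round 1 — eelgrass, mussels go locally extinct (initial).
Round 2 — checking thresholds:
  algae: 1 of 3 neighbours < 3, holds.
  herring: 2 of 5 neighbours ≥ 2, goes locally extinct.
  nudibranchs: 2 of 3 neighbours < 3, holds.
Round 3 — checking thresholds:
  algae: 2 of 3 neighbours < 3, holds.
  copepods: 1 of 2 neighbours < 2, holds.
  nudibranchs: 3 of 3 neighbours ≥ 3, goes locally extinct.
Round 4 — no new extinctions; cascade stops.

eelgrass, herring, mussels, nudibranchs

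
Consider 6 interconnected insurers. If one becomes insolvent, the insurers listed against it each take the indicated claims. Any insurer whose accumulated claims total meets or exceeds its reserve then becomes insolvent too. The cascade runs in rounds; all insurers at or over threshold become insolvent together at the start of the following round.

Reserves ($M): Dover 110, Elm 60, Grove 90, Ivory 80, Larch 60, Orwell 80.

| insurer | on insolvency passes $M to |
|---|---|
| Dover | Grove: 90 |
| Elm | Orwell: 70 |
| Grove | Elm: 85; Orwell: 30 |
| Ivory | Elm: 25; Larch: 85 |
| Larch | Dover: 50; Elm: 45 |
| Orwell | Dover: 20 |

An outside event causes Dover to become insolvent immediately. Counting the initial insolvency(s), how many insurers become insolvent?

Round 1 — Dover becomes insolvent (initial).
  Grove: +90 → 90 ≥ 90
Round 2 — Grove becomes insolvent.
  Elm: +85 → 85 ≥ 60
  Orwell: +30 → 30 < 80
Round 3 — Elm becomes insolvent.
  Orwell: +70 → 100 ≥ 80
Round 4 — Orwell becomes insolvent.
No further insolvencies.

4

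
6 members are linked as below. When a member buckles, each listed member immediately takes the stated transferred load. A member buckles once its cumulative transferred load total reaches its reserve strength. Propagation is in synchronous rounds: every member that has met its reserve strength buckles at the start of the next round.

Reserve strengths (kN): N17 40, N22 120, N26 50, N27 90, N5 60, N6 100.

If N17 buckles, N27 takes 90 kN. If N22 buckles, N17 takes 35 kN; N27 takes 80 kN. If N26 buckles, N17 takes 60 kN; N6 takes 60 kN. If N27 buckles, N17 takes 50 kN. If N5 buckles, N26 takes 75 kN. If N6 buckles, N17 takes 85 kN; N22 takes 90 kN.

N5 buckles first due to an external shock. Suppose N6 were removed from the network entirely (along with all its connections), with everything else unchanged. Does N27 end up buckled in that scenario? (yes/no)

With N6 removed:
Round 1 — N5 buckles (initial).
  N26: +75 → 75 ≥ 50
Round 2 — N26 buckles.
  N17: +60 → 60 ≥ 40
Round 3 — N17 buckles.
  N27: +90 → 90 ≥ 90
Round 4 — N27 buckles.
No further bucklings.

yes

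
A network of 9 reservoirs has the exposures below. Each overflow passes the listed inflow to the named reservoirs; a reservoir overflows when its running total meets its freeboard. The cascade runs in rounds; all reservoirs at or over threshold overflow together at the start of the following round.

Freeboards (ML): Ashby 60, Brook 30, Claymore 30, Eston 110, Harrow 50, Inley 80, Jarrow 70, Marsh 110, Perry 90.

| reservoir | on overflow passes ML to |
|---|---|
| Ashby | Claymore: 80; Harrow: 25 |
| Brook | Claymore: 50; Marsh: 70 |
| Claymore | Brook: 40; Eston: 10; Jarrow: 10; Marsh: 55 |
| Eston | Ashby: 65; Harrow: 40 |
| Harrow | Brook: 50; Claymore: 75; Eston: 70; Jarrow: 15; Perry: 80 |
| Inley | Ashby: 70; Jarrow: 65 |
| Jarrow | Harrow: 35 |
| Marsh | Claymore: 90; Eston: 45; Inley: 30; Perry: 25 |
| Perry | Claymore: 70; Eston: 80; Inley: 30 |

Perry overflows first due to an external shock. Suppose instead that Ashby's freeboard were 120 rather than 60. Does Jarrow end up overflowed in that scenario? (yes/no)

no

With Ashby's freeboard at 120:
Round 1 — Perry overflows (initial).
  Claymore: +70 → 70 ≥ 30
  Eston: +80 → 80 < 110
  Inley: +30 → 30 < 80
Round 2 — Claymore overflows.
  Brook: +40 → 40 ≥ 30
  Eston: +10 → 90 < 110
  Jarrow: +10 → 10 < 70
  Marsh: +55 → 55 < 110
Round 3 — Brook overflows.
  Marsh: +70 → 125 ≥ 110
Round 4 — Marsh overflows.
  Eston: +45 → 135 ≥ 110
  Inley: +30 → 60 < 80
Round 5 — Eston overflows.
  Ashby: +65 → 65 < 120
  Harrow: +40 → 40 < 50
No further overflows.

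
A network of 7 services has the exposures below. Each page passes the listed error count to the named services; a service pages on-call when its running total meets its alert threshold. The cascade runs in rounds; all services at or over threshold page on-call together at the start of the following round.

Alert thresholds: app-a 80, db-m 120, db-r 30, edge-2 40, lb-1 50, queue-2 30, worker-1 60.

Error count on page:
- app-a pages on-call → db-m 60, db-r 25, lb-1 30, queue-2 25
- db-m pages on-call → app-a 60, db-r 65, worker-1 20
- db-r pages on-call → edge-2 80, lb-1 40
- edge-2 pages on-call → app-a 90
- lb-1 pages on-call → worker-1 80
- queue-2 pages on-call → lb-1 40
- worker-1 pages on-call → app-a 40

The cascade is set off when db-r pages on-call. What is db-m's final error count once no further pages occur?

Round 1 — db-r pages on-call (initial).
  edge-2: +80 → 80 ≥ 40
  lb-1: +40 → 40 < 50
Round 2 — edge-2 pages on-call.
  app-a: +90 → 90 ≥ 80
Round 3 — app-a pages on-call.
  db-m: +60 → 60 < 120
  lb-1: +30 → 70 ≥ 50
  queue-2: +25 → 25 < 30
Round 4 — lb-1 pages on-call.
  worker-1: +80 → 80 ≥ 60
Round 5 — worker-1 pages on-call.
No further pages.

60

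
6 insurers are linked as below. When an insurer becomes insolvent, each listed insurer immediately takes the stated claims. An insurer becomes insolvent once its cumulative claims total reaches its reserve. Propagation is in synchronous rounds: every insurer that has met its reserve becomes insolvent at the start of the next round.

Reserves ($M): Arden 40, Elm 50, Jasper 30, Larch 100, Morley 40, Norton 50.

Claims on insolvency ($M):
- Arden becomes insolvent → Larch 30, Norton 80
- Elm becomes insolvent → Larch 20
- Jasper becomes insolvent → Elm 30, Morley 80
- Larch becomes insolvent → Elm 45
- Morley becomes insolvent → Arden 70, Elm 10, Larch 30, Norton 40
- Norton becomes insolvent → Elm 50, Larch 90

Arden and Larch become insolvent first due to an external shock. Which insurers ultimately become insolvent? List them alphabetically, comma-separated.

Round 1 — Arden, Larch become insolvent (initial).
  Elm: +45 → 45 < 50
  Norton: +80 → 80 ≥ 50
Round 2 — Norton becomes insolvent.
  Elm: +50 → 95 ≥ 50
Round 3 — Elm becomes insolvent.
No further insolvencies.

Arden, Elm, Larch, Norton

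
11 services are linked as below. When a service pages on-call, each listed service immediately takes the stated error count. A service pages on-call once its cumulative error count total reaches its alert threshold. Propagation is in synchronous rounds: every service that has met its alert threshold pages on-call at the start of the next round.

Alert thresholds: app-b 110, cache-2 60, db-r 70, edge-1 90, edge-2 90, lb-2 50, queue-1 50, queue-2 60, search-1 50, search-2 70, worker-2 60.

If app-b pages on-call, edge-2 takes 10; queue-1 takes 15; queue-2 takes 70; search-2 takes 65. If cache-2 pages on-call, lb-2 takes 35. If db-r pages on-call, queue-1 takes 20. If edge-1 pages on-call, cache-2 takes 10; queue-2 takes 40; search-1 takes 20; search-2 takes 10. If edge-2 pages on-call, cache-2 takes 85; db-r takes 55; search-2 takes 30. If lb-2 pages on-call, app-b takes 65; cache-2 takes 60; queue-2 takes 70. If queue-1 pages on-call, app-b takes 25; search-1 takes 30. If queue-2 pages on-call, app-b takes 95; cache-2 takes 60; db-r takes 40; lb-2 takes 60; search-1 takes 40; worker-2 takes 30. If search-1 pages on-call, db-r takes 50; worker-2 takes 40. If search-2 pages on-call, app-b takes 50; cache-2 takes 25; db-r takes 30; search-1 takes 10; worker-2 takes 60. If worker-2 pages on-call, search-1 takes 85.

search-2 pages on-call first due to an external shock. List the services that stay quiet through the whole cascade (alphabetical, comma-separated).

app-b, cache-2, edge-1, edge-2, lb-2, queue-1, queue-2

Round 1 — search-2 pages on-call (initial).
  app-b: +50 → 50 < 110
  cache-2: +25 → 25 < 60
  db-r: +30 → 30 < 70
  search-1: +10 → 10 < 50
  worker-2: +60 → 60 ≥ 60
Round 2 — worker-2 pages on-call.
  search-1: +85 → 95 ≥ 50
Round 3 — search-1 pages on-call.
  db-r: +50 → 80 ≥ 70
Round 4 — db-r pages on-call.
  queue-1: +20 → 20 < 50
No further pages.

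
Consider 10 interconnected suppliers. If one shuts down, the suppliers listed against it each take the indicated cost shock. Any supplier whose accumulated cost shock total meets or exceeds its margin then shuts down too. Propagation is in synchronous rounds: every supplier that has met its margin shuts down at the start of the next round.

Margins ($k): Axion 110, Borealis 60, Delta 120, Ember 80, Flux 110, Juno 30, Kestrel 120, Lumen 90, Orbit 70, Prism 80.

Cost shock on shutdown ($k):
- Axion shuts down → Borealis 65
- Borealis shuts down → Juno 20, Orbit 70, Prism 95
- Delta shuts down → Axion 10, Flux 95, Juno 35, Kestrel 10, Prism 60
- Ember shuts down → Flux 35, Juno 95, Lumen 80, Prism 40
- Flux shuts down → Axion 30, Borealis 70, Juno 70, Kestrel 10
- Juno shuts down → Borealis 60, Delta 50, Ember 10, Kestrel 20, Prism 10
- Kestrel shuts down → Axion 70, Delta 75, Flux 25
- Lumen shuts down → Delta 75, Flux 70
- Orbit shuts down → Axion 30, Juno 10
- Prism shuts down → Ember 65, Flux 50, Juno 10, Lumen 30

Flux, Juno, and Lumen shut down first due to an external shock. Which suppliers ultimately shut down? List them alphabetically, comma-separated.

Round 1 — Flux, Juno, Lumen shut down (initial).
  Axion: +30 → 30 < 110
  Borealis: +70+60 → 130 ≥ 60
  Delta: +50+75 → 125 ≥ 120
  Ember: +10 → 10 < 80
  Kestrel: +10+20 → 30 < 120
  Prism: +10 → 10 < 80
Round 2 — Borealis, Delta shut down.
  Axion: +10 → 40 < 110
  Kestrel: +10 → 40 < 120
  Orbit: +70 → 70 ≥ 70
  Prism: +95+60 → 165 ≥ 80
Round 3 — Orbit, Prism shut down.
  Axion: +30 → 70 < 110
  Ember: +65 → 75 < 80
No further shutdowns.

Borealis, Delta, Flux, Juno, Lumen, Orbit, Prism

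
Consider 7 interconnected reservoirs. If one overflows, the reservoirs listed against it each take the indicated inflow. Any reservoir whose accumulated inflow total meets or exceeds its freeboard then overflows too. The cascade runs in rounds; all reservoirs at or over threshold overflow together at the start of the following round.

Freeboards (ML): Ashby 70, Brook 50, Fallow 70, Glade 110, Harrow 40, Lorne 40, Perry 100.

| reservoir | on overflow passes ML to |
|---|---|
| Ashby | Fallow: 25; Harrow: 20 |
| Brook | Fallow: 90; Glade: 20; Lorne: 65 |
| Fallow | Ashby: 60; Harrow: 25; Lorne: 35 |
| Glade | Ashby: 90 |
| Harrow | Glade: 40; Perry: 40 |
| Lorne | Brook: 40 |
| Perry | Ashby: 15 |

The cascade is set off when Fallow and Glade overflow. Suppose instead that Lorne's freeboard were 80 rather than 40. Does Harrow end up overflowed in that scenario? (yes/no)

With Lorne's freeboard at 80:
Round 1 — Fallow, Glade overflow (initial).
  Ashby: +60+90 → 150 ≥ 70
  Harrow: +25 → 25 < 40
  Lorne: +35 → 35 < 80
Round 2 — Ashby overflows.
  Harrow: +20 → 45 ≥ 40
Round 3 — Harrow overflows.
  Perry: +40 → 40 < 100
No further overflows.

yes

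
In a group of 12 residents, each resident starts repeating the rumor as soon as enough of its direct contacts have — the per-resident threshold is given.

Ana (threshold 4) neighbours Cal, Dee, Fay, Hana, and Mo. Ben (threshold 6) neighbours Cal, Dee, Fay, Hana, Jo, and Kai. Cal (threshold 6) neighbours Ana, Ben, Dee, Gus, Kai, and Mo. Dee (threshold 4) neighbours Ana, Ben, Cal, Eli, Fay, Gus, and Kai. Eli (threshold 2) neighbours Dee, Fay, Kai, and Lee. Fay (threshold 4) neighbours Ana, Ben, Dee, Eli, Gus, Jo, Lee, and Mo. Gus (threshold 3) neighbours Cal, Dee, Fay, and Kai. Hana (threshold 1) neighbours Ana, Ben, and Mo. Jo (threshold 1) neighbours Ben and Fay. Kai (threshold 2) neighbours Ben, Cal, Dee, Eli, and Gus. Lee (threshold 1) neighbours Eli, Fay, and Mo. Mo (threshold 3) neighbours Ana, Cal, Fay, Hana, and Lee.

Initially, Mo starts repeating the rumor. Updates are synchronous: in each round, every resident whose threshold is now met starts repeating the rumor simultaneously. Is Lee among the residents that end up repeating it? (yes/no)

Round 1 — Mo starts repeating the rumor (initial).
Round 2 — checking thresholds:
  Ana: 1 of 5 neighbours < 4, holds.
  Cal: 1 of 6 neighbours < 6, holds.
  Fay: 1 of 8 neighbours < 4, holds.
  Hana: 1 of 3 neighbours ≥ 1, starts repeating the rumor.
  Lee: 1 of 3 neighbours ≥ 1, starts repeating the rumor.
Round 3 — no new spreads; cascade stops.

yes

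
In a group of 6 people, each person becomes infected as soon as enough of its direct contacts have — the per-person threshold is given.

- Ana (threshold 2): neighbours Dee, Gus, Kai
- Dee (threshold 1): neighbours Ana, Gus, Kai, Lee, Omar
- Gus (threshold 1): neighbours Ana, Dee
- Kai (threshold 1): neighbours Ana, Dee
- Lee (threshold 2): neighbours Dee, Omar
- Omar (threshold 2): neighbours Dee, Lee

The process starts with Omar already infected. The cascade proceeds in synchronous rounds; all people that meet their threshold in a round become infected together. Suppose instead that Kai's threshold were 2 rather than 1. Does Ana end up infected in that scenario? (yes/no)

yes

With Kai's threshold at 2:
Round 1 — Omar becomes infected (initial).
Round 2 — checking thresholds:
  Dee: 1 of 5 neighbours ≥ 1, becomes infected.
  Lee: 1 of 2 neighbours < 2, not yet.
Round 3 — checking thresholds:
  Ana: 1 of 3 neighbours < 2, not yet.
  Gus: 1 of 2 neighbours ≥ 1, becomes infected.
  Kai: 1 of 2 neighbours < 2, not yet.
  Lee: 2 of 2 neighbours ≥ 2, becomes infected.
Round 4 — checking thresholds:
  Ana: 2 of 3 neighbours ≥ 2, becomes infected.
  Kai: 1 of 2 neighbours < 2, not yet.
Round 5 — checking thresholds:
  Kai: 2 of 2 neighbours ≥ 2, becomes infected.
Round 6 — no new infections; cascade stops.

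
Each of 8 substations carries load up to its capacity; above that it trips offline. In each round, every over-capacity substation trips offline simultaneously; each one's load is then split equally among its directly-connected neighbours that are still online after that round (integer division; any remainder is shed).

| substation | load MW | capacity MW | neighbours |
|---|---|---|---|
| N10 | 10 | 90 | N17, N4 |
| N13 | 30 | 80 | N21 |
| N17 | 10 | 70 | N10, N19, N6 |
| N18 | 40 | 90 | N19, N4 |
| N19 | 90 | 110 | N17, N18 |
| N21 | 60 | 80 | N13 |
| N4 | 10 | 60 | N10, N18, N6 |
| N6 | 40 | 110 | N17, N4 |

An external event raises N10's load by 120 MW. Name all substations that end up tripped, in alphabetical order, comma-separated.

N10, N17, N18, N19, N4, N6

Round 1 — N10 at 130 > 90. N10 trips offline.
  N10 sheds 130 MW to N17, N4: 65 each.
    N17: 10+65 = 75 > 70
    N4: 10+65 = 75 > 60
Round 2 — N17, N4 trip offline.
  N17 sheds 75 MW to N19, N6: 37 each (1 lost).
    N19: 90+37 = 127 > 110
    N6: 40+37 = 77 ≤ 110
  N4 sheds 75 MW to N18, N6: 37 each (1 lost).
    N18: 40+37 = 77 ≤ 90
    N6: 77+37 = 114 > 110
Round 3 — N19, N6 trip offline.
  N19 sheds 127 MW to N18: 127 each.
    N18: 77+127 = 204 > 90
  N6 sheds 114 MW: no online neighbours, lost.
Round 4 — N18 trips offline.
  N18 sheds 204 MW: no online neighbours, lost.
No further trips.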